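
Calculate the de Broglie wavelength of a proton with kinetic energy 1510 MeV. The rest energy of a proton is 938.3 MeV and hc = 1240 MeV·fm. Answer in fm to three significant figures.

Total energy E = KE + m₀c² = 1510 + 938.3 = 2448.3 MeV.
(pc)² = E² − (m₀c²)² = (2448.3)² − (938.3)² = 5.114 × 10⁶ MeV², so pc = 2261 MeV.
λ = hc/(pc) = 1240 MeV·fm / 2261 MeV = 0.548 fm.

λ = 0.548 fm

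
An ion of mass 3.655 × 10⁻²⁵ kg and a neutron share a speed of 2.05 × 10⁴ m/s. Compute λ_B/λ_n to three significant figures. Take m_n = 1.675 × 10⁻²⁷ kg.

λ_B/λ_n = 4.58 × 10⁻³

At fixed v, p = mv so λ = h/(mv) ∝ 1/m.
λ_B/λ_n = m_n/m_B = 1.675 × 10⁻²⁷/3.655 × 10⁻²⁵ = 4.58 × 10⁻³.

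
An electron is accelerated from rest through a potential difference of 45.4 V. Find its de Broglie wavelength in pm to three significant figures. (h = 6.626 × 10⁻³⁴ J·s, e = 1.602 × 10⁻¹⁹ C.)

KE = eV = 1.602 × 10⁻¹⁹ × 45.40 = 7.273 × 10⁻¹⁸ J.
p = √(2mKE) = √(2 × 9.109 × 10⁻³¹ × 7.273 × 10⁻¹⁸) = 3.640 × 10⁻²⁴ kg·m/s.
λ = h/p = 6.626 × 10⁻³⁴ / 3.640 × 10⁻²⁴ = 1.82 × 10⁻¹⁰ m = 182 pm.

λ = 182 pm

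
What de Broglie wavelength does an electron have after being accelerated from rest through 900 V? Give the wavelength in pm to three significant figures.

λ = 40.9 pm

KE = eV = 1.602 × 10⁻¹⁹ × 900.0 = 1.442 × 10⁻¹⁶ J.
p = √(2mKE) = √(2 × 9.109 × 10⁻³¹ × 1.442 × 10⁻¹⁶) = 1.621 × 10⁻²³ kg·m/s.
λ = h/p = 6.626 × 10⁻³⁴ / 1.621 × 10⁻²³ = 4.09 × 10⁻¹¹ m = 40.9 pm.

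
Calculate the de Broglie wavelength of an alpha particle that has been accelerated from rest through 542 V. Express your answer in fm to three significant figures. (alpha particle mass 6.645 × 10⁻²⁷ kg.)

λ = 436 fm

KE = 2eV = 2 × 1.602 × 10⁻¹⁹ × 542.0 = 1.737 × 10⁻¹⁶ J.
p = √(2mKE) = √(2 × 6.645 × 10⁻²⁷ × 1.737 × 10⁻¹⁶) = 1.519 × 10⁻²¹ kg·m/s.
λ = h/p = 6.626 × 10⁻³⁴ / 1.519 × 10⁻²¹ = 4.36 × 10⁻¹³ m = 436 fm.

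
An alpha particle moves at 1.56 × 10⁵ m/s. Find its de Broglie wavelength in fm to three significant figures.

λ = 639 fm

p = mv = 6.645 × 10⁻²⁷ × 1.56 × 10⁵ = 1.037 × 10⁻²¹ kg·m/s.
λ = h/p = 6.626 × 10⁻³⁴ / 1.037 × 10⁻²¹ = 6.39 × 10⁻¹³ m = 639 fm.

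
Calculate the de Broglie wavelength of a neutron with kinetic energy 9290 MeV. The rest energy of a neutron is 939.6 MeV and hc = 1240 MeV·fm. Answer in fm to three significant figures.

λ = 0.122 fm

Total energy E = KE + m₀c² = 9290 + 939.6 = 10229.6 MeV.
(pc)² = E² − (m₀c²)² = (10229.6)² − (939.6)² = 1.038 × 10⁸ MeV², so pc = 1.019 × 10⁴ MeV.
λ = hc/(pc) = 1240 MeV·fm / 1.019 × 10⁴ MeV = 0.122 fm.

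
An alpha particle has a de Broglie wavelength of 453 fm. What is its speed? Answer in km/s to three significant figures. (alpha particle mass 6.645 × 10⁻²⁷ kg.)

v = 220 km/s

p = h/λ = 6.626 × 10⁻³⁴ / 4.530 × 10⁻¹³ = 1.463 × 10⁻²¹ kg·m/s.
v = p/m = 1.463 × 10⁻²¹ / 6.645 × 10⁻²⁷ = 2.20 × 10⁵ m/s = 220 km/s.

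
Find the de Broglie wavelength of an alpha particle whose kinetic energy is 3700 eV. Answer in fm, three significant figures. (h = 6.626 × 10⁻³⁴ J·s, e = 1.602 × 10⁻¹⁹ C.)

λ = 236 fm

KE = 3700 eV = 5.927 × 10⁻¹⁶ J.
p = √(2mKE) = √(2 × 6.645 × 10⁻²⁷ × 5.927 × 10⁻¹⁶) = 2.807 × 10⁻²¹ kg·m/s.
λ = h/p = 6.626 × 10⁻³⁴ / 2.807 × 10⁻²¹ = 2.36 × 10⁻¹³ m = 236 fm.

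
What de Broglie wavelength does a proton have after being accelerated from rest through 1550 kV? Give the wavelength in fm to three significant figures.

KE = eV = 1.602 × 10⁻¹⁹ × 1.550 × 10⁶ = 2.483 × 10⁻¹³ J.
p = √(2mKE) = √(2 × 1.673 × 10⁻²⁷ × 2.483 × 10⁻¹³) = 2.882 × 10⁻²⁰ kg·m/s.
λ = h/p = 6.626 × 10⁻³⁴ / 2.882 × 10⁻²⁰ = 2.30 × 10⁻¹⁴ m = 23.0 fm.

λ = 23.0 fm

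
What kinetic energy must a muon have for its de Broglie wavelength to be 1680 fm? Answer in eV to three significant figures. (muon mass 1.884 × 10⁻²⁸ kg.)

KE = 2580 eV

p = h/λ = 6.626 × 10⁻³⁴ / 1.680 × 10⁻¹² = 3.944 × 10⁻²² kg·m/s.
KE = p²/(2m) = (3.944 × 10⁻²²)² / (2 × 1.884 × 10⁻²⁸) = 4.128 × 10⁻¹⁶ J = 2580 eV.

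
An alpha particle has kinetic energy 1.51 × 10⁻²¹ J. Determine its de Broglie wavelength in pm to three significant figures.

λ = 148 pm

p = √(2mKE) = √(2 × 6.645 × 10⁻²⁷ × 1.510 × 10⁻²¹) = 4.480 × 10⁻²⁴ kg·m/s.
λ = h/p = 6.626 × 10⁻³⁴ / 4.480 × 10⁻²⁴ = 1.48 × 10⁻¹⁰ m = 148 pm.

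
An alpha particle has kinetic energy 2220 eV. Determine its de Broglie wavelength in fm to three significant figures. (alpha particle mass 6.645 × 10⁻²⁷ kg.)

λ = 305 fm

KE = 2220 eV = 3.556 × 10⁻¹⁶ J.
p = √(2mKE) = √(2 × 6.645 × 10⁻²⁷ × 3.556 × 10⁻¹⁶) = 2.174 × 10⁻²¹ kg·m/s.
λ = h/p = 6.626 × 10⁻³⁴ / 2.174 × 10⁻²¹ = 3.05 × 10⁻¹³ m = 305 fm.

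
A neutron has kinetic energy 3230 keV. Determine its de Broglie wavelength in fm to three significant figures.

KE = 3230 keV = 5.174 × 10⁻¹³ J.
p = √(2mKE) = √(2 × 1.675 × 10⁻²⁷ × 5.174 × 10⁻¹³) = 4.163 × 10⁻²⁰ kg·m/s.
λ = h/p = 6.626 × 10⁻³⁴ / 4.163 × 10⁻²⁰ = 1.59 × 10⁻¹⁴ m = 15.9 fm.

λ = 15.9 fm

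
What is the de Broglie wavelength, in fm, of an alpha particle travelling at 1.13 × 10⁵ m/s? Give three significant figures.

λ = 882 fm

p = mv = 6.645 × 10⁻²⁷ × 1.13 × 10⁵ = 7.509 × 10⁻²² kg·m/s.
λ = h/p = 6.626 × 10⁻³⁴ / 7.509 × 10⁻²² = 8.82 × 10⁻¹³ m = 882 fm.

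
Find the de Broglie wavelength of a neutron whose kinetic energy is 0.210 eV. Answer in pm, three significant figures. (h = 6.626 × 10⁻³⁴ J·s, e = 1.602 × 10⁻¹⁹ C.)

λ = 62.4 pm

KE = 0.210 eV = 3.364 × 10⁻²⁰ J.
p = √(2mKE) = √(2 × 1.675 × 10⁻²⁷ × 3.364 × 10⁻²⁰) = 1.062 × 10⁻²³ kg·m/s.
λ = h/p = 6.626 × 10⁻³⁴ / 1.062 × 10⁻²³ = 6.24 × 10⁻¹¹ m = 62.4 pm.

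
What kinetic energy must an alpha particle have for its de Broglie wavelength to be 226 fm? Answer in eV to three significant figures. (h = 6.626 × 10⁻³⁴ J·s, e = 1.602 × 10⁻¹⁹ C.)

KE = 4040 eV

p = h/λ = 6.626 × 10⁻³⁴ / 2.260 × 10⁻¹³ = 2.932 × 10⁻²¹ kg·m/s.
KE = p²/(2m) = (2.932 × 10⁻²¹)² / (2 × 6.645 × 10⁻²⁷) = 6.468 × 10⁻¹⁶ J = 4040 eV.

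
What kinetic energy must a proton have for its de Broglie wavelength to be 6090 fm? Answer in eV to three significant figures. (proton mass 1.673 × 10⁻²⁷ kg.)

p = h/λ = 6.626 × 10⁻³⁴ / 6.090 × 10⁻¹² = 1.088 × 10⁻²² kg·m/s.
KE = p²/(2m) = (1.088 × 10⁻²²)² / (2 × 1.673 × 10⁻²⁷) = 3.538 × 10⁻¹⁸ J = 22.1 eV.

KE = 22.1 eV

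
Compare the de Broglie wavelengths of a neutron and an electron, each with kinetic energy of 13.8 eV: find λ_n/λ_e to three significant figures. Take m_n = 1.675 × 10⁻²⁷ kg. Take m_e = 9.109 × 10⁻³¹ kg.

λ_n/λ_e = 0.0233

At fixed KE, p = √(2mKE) so λ = h/p ∝ 1/√m.
λ_n/λ_e = √(m_e/m_n) = √(9.109 × 10⁻³¹/1.675 × 10⁻²⁷) = √(5.438 × 10⁻⁴) = 0.0233.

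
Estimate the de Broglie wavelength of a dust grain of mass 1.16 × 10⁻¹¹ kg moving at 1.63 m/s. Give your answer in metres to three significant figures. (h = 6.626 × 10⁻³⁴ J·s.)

p = mv = 1.16 × 10⁻¹¹ × 1.63 = 1.891 × 10⁻¹¹ kg·m/s.
λ = h/p = 6.626 × 10⁻³⁴ / 1.891 × 10⁻¹¹ = 3.50 × 10⁻²³ m.

λ = 3.50 × 10⁻²³ m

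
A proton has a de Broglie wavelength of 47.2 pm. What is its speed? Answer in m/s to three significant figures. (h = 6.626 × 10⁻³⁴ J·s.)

p = h/λ = 6.626 × 10⁻³⁴ / 4.720 × 10⁻¹¹ = 1.404 × 10⁻²³ kg·m/s.
v = p/m = 1.404 × 10⁻²³ / 1.673 × 10⁻²⁷ = 8.39 × 10³ m/s = 8390 m/s.

v = 8390 m/s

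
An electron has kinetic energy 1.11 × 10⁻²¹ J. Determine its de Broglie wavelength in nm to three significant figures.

p = √(2mKE) = √(2 × 9.109 × 10⁻³¹ × 1.110 × 10⁻²¹) = 4.497 × 10⁻²⁶ kg·m/s.
λ = h/p = 6.626 × 10⁻³⁴ / 4.497 × 10⁻²⁶ = 1.47 × 10⁻⁸ m = 14.7 nm.

λ = 14.7 nm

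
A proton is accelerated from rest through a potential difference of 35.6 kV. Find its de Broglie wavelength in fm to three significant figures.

λ = 152 fm

KE = eV = 1.602 × 10⁻¹⁹ × 3.560 × 10⁴ = 5.703 × 10⁻¹⁵ J.
p = √(2mKE) = √(2 × 1.673 × 10⁻²⁷ × 5.703 × 10⁻¹⁵) = 4.368 × 10⁻²¹ kg·m/s.
λ = h/p = 6.626 × 10⁻³⁴ / 4.368 × 10⁻²¹ = 1.52 × 10⁻¹³ m = 152 fm.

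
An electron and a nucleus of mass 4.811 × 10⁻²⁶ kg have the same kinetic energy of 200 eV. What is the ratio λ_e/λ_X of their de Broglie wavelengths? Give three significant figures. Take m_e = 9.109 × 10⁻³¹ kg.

λ_e/λ_X = 230

At fixed KE, p = √(2mKE) so λ = h/p ∝ 1/√m.
λ_e/λ_X = √(m_X/m_e) = √(4.811 × 10⁻²⁶/9.109 × 10⁻³¹) = √(5.282 × 10⁴) = 230.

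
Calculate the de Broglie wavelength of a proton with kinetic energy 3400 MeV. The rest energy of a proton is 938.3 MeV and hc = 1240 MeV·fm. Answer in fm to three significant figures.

λ = 0.293 fm

Total energy E = KE + m₀c² = 3400 + 938.3 = 4338.3 MeV.
(pc)² = E² − (m₀c²)² = (4338.3)² − (938.3)² = 1.794 × 10⁷ MeV², so pc = 4236 MeV.
λ = hc/(pc) = 1240 MeV·fm / 4236 MeV = 0.293 fm.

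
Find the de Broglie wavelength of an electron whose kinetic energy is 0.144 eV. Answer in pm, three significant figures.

KE = 0.144 eV = 2.307 × 10⁻²⁰ J.
p = √(2mKE) = √(2 × 9.109 × 10⁻³¹ × 2.307 × 10⁻²⁰) = 2.050 × 10⁻²⁵ kg·m/s.
λ = h/p = 6.626 × 10⁻³⁴ / 2.050 × 10⁻²⁵ = 3.23 × 10⁻⁹ m = 3230 pm.

λ = 3230 pm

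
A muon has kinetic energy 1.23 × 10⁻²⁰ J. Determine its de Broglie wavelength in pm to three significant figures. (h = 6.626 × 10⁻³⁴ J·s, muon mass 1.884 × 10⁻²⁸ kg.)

λ = 308 pm

p = √(2mKE) = √(2 × 1.884 × 10⁻²⁸ × 1.230 × 10⁻²⁰) = 2.153 × 10⁻²⁴ kg·m/s.
λ = h/p = 6.626 × 10⁻³⁴ / 2.153 × 10⁻²⁴ = 3.08 × 10⁻¹⁰ m = 308 pm.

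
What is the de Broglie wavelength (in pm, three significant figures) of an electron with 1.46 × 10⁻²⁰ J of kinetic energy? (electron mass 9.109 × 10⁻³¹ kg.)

λ = 4060 pm

p = √(2mKE) = √(2 × 9.109 × 10⁻³¹ × 1.460 × 10⁻²⁰) = 1.631 × 10⁻²⁵ kg·m/s.
λ = h/p = 6.626 × 10⁻³⁴ / 1.631 × 10⁻²⁵ = 4.06 × 10⁻⁹ m = 4060 pm.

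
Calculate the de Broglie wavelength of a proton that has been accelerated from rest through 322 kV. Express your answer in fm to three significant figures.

λ = 50.4 fm

KE = eV = 1.602 × 10⁻¹⁹ × 3.220 × 10⁵ = 5.158 × 10⁻¹⁴ J.
p = √(2mKE) = √(2 × 1.673 × 10⁻²⁷ × 5.158 × 10⁻¹⁴) = 1.314 × 10⁻²⁰ kg·m/s.
λ = h/p = 6.626 × 10⁻³⁴ / 1.314 × 10⁻²⁰ = 5.04 × 10⁻¹⁴ m = 50.4 fm.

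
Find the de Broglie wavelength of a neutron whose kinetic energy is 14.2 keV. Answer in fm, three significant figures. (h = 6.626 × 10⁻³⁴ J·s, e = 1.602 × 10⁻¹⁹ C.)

KE = 14.2 keV = 2.275 × 10⁻¹⁵ J.
p = √(2mKE) = √(2 × 1.675 × 10⁻²⁷ × 2.275 × 10⁻¹⁵) = 2.761 × 10⁻²¹ kg·m/s.
λ = h/p = 6.626 × 10⁻³⁴ / 2.761 × 10⁻²¹ = 2.40 × 10⁻¹³ m = 240 fm.

λ = 240 fm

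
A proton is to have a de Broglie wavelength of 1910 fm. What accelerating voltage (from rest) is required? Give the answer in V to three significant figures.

V = 225 V

p = h/λ = 6.626 × 10⁻³⁴ / 1.910 × 10⁻¹² = 3.469 × 10⁻²² kg·m/s.
KE = p²/(2m) = 3.597 × 10⁻¹⁷ J.
V = KE/e = 3.597 × 10⁻¹⁷ / (1.602 × 10⁻¹⁹) = 225 V.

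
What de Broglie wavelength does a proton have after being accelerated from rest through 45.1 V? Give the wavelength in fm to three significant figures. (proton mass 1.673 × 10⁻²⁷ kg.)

KE = eV = 1.602 × 10⁻¹⁹ × 45.10 = 7.225 × 10⁻¹⁸ J.
p = √(2mKE) = √(2 × 1.673 × 10⁻²⁷ × 7.225 × 10⁻¹⁸) = 1.555 × 10⁻²² kg·m/s.
λ = h/p = 6.626 × 10⁻³⁴ / 1.555 × 10⁻²² = 4.26 × 10⁻¹² m = 4260 fm.

λ = 4260 fm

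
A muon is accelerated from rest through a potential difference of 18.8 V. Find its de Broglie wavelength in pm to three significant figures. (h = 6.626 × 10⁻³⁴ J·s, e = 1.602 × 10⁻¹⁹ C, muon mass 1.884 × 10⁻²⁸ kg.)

λ = 19.7 pm

KE = eV = 1.602 × 10⁻¹⁹ × 18.80 = 3.012 × 10⁻¹⁸ J.
p = √(2mKE) = √(2 × 1.884 × 10⁻²⁸ × 3.012 × 10⁻¹⁸) = 3.369 × 10⁻²³ kg·m/s.
λ = h/p = 6.626 × 10⁻³⁴ / 3.369 × 10⁻²³ = 1.97 × 10⁻¹¹ m = 19.7 pm.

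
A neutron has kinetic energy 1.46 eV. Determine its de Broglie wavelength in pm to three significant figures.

λ = 23.7 pm

KE = 1.46 eV = 2.339 × 10⁻¹⁹ J.
p = √(2mKE) = √(2 × 1.675 × 10⁻²⁷ × 2.339 × 10⁻¹⁹) = 2.799 × 10⁻²³ kg·m/s.
λ = h/p = 6.626 × 10⁻³⁴ / 2.799 × 10⁻²³ = 2.37 × 10⁻¹¹ m = 23.7 pm.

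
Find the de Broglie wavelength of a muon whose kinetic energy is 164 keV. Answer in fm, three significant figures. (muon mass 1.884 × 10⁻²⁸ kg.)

λ = 211 fm

KE = 164 keV = 2.627 × 10⁻¹⁴ J.
p = √(2mKE) = √(2 × 1.884 × 10⁻²⁸ × 2.627 × 10⁻¹⁴) = 3.146 × 10⁻²¹ kg·m/s.
λ = h/p = 6.626 × 10⁻³⁴ / 3.146 × 10⁻²¹ = 2.11 × 10⁻¹³ m = 211 fm.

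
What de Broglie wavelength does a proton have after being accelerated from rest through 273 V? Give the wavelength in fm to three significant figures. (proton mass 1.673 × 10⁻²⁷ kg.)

λ = 1730 fm

KE = eV = 1.602 × 10⁻¹⁹ × 273.0 = 4.373 × 10⁻¹⁷ J.
p = √(2mKE) = √(2 × 1.673 × 10⁻²⁷ × 4.373 × 10⁻¹⁷) = 3.825 × 10⁻²² kg·m/s.
λ = h/p = 6.626 × 10⁻³⁴ / 3.825 × 10⁻²² = 1.73 × 10⁻¹² m = 1730 fm.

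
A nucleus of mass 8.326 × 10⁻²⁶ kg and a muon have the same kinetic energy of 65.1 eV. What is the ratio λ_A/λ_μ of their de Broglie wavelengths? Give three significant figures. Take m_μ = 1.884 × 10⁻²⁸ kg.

λ_A/λ_μ = 0.0476

At fixed KE, p = √(2mKE) so λ = h/p ∝ 1/√m.
λ_A/λ_μ = √(m_μ/m_A) = √(1.884 × 10⁻²⁸/8.326 × 10⁻²⁶) = √(2.263 × 10⁻³) = 0.0476.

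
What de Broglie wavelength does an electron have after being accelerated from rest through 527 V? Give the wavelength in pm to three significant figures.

KE = eV = 1.602 × 10⁻¹⁹ × 527.0 = 8.443 × 10⁻¹⁷ J.
p = √(2mKE) = √(2 × 9.109 × 10⁻³¹ × 8.443 × 10⁻¹⁷) = 1.240 × 10⁻²³ kg·m/s.
λ = h/p = 6.626 × 10⁻³⁴ / 1.240 × 10⁻²³ = 5.34 × 10⁻¹¹ m = 53.4 pm.

λ = 53.4 pm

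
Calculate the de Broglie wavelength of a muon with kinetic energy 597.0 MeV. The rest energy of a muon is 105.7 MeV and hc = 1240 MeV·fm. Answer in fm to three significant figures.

Total energy E = KE + m₀c² = 597.0 + 105.7 = 702.7 MeV.
(pc)² = E² − (m₀c²)² = (702.7)² − (105.7)² = 4.826 × 10⁵ MeV², so pc = 694.7 MeV.
λ = hc/(pc) = 1240 MeV·fm / 694.7 MeV = 1.78 fm.

λ = 1.78 fm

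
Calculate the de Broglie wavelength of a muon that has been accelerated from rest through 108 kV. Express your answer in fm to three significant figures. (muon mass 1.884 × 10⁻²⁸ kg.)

KE = eV = 1.602 × 10⁻¹⁹ × 1.080 × 10⁵ = 1.730 × 10⁻¹⁴ J.
p = √(2mKE) = √(2 × 1.884 × 10⁻²⁸ × 1.730 × 10⁻¹⁴) = 2.553 × 10⁻²¹ kg·m/s.
λ = h/p = 6.626 × 10⁻³⁴ / 2.553 × 10⁻²¹ = 2.60 × 10⁻¹³ m = 260 fm.

λ = 260 fm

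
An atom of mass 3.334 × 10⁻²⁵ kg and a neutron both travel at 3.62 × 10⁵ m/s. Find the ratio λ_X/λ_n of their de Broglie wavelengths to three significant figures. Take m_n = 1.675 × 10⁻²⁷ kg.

At fixed v, p = mv so λ = h/(mv) ∝ 1/m.
λ_X/λ_n = m_n/m_X = 1.675 × 10⁻²⁷/3.334 × 10⁻²⁵ = 5.02 × 10⁻³.

λ_X/λ_n = 5.02 × 10⁻³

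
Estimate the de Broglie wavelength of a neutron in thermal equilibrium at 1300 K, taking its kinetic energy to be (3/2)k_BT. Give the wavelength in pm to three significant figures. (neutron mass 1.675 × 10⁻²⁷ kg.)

KE = (3/2)k_BT = 1.5 × 1.381 × 10⁻²³ × 1300 = 2.693 × 10⁻²⁰ J.
p = √(2mKE) = √(2 × 1.675 × 10⁻²⁷ × 2.693 × 10⁻²⁰) = 9.498 × 10⁻²⁴ kg·m/s.
λ = h/p = 6.98 × 10⁻¹¹ m = 69.8 pm.

λ = 69.8 pm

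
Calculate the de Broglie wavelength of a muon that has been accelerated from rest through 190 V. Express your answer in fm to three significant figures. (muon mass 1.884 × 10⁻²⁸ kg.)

KE = eV = 1.602 × 10⁻¹⁹ × 190.0 = 3.044 × 10⁻¹⁷ J.
p = √(2mKE) = √(2 × 1.884 × 10⁻²⁸ × 3.044 × 10⁻¹⁷) = 1.071 × 10⁻²² kg·m/s.
λ = h/p = 6.626 × 10⁻³⁴ / 1.071 × 10⁻²² = 6.19 × 10⁻¹² m = 6190 fm.

λ = 6190 fm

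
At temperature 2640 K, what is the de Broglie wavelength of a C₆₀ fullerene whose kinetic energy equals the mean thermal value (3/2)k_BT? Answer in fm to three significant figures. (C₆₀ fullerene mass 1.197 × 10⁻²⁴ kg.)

KE = (3/2)k_BT = 1.5 × 1.381 × 10⁻²³ × 2640 = 5.469 × 10⁻²⁰ J.
p = √(2mKE) = √(2 × 1.197 × 10⁻²⁴ × 5.469 × 10⁻²⁰) = 3.618 × 10⁻²² kg·m/s.
λ = h/p = 1.83 × 10⁻¹² m = 1830 fm.

λ = 1830 fm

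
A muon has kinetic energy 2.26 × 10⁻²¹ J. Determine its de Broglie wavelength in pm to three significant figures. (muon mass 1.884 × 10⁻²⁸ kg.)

λ = 718 pm

p = √(2mKE) = √(2 × 1.884 × 10⁻²⁸ × 2.260 × 10⁻²¹) = 9.228 × 10⁻²⁵ kg·m/s.
λ = h/p = 6.626 × 10⁻³⁴ / 9.228 × 10⁻²⁵ = 7.18 × 10⁻¹⁰ m = 718 pm.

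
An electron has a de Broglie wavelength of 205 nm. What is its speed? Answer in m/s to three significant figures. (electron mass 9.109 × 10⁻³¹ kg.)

p = h/λ = 6.626 × 10⁻³⁴ / 2.050 × 10⁻⁷ = 3.232 × 10⁻²⁷ kg·m/s.
v = p/m = 3.232 × 10⁻²⁷ / 9.109 × 10⁻³¹ = 3.55 × 10³ m/s = 3550 m/s.

v = 3550 m/s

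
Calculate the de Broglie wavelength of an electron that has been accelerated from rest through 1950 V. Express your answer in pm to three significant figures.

λ = 27.8 pm

KE = eV = 1.602 × 10⁻¹⁹ × 1950 = 3.124 × 10⁻¹⁶ J.
p = √(2mKE) = √(2 × 9.109 × 10⁻³¹ × 3.124 × 10⁻¹⁶) = 2.386 × 10⁻²³ kg·m/s.
λ = h/p = 6.626 × 10⁻³⁴ / 2.386 × 10⁻²³ = 2.78 × 10⁻¹¹ m = 27.8 pm.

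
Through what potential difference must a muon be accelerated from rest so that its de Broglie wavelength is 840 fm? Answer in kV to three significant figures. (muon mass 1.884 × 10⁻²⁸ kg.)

V = 10.3 kV

p = h/λ = 6.626 × 10⁻³⁴ / 8.400 × 10⁻¹³ = 7.888 × 10⁻²² kg·m/s.
KE = p²/(2m) = 1.651 × 10⁻¹⁵ J.
V = KE/e = 1.651 × 10⁻¹⁵ / (1.602 × 10⁻¹⁹) = 10.3 kV.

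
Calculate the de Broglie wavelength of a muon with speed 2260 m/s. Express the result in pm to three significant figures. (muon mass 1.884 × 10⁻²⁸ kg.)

p = mv = 1.884 × 10⁻²⁸ × 2260 = 4.258 × 10⁻²⁵ kg·m/s.
λ = h/p = 6.626 × 10⁻³⁴ / 4.258 × 10⁻²⁵ = 1.56 × 10⁻⁹ m = 1560 pm.

λ = 1560 pm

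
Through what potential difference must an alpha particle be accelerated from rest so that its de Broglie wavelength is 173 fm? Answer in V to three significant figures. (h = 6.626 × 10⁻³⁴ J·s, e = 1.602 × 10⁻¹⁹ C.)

V = 3450 V

p = h/λ = 6.626 × 10⁻³⁴ / 1.730 × 10⁻¹³ = 3.830 × 10⁻²¹ kg·m/s.
KE = p²/(2m) = 1.104 × 10⁻¹⁵ J.
V = KE/2e = 1.104 × 10⁻¹⁵ / (2 × 1.602 × 10⁻¹⁹) = 3450 V.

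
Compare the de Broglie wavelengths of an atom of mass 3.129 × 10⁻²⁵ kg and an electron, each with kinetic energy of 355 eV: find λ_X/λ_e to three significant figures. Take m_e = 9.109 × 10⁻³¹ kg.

At fixed KE, p = √(2mKE) so λ = h/p ∝ 1/√m.
λ_X/λ_e = √(m_e/m_X) = √(9.109 × 10⁻³¹/3.129 × 10⁻²⁵) = √(2.911 × 10⁻⁶) = 1.71 × 10⁻³.

λ_X/λ_e = 1.71 × 10⁻³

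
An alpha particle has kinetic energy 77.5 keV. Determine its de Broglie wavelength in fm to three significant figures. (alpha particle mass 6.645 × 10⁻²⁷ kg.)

KE = 77.5 keV = 1.242 × 10⁻¹⁴ J.
p = √(2mKE) = √(2 × 6.645 × 10⁻²⁷ × 1.242 × 10⁻¹⁴) = 1.285 × 10⁻²⁰ kg·m/s.
λ = h/p = 6.626 × 10⁻³⁴ / 1.285 × 10⁻²⁰ = 5.16 × 10⁻¹⁴ m = 51.6 fm.

λ = 51.6 fm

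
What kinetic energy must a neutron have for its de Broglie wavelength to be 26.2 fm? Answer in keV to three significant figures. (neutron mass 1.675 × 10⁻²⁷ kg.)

KE = 1190 keV

p = h/λ = 6.626 × 10⁻³⁴ / 2.620 × 10⁻¹⁴ = 2.529 × 10⁻²⁰ kg·m/s.
KE = p²/(2m) = (2.529 × 10⁻²⁰)² / (2 × 1.675 × 10⁻²⁷) = 1.909 × 10⁻¹³ J = 1190 keV.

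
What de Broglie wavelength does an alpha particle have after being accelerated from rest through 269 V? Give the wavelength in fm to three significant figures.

λ = 619 fm

KE = 2eV = 2 × 1.602 × 10⁻¹⁹ × 269.0 = 8.619 × 10⁻¹⁷ J.
p = √(2mKE) = √(2 × 6.645 × 10⁻²⁷ × 8.619 × 10⁻¹⁷) = 1.070 × 10⁻²¹ kg·m/s.
λ = h/p = 6.626 × 10⁻³⁴ / 1.070 × 10⁻²¹ = 6.19 × 10⁻¹³ m = 619 fm.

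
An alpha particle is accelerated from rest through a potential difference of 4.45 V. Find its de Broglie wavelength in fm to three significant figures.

λ = 4810 fm

KE = 2eV = 2 × 1.602 × 10⁻¹⁹ × 4.450 = 1.426 × 10⁻¹⁸ J.
p = √(2mKE) = √(2 × 6.645 × 10⁻²⁷ × 1.426 × 10⁻¹⁸) = 1.377 × 10⁻²² kg·m/s.
λ = h/p = 6.626 × 10⁻³⁴ / 1.377 × 10⁻²² = 4.81 × 10⁻¹² m = 4810 fm.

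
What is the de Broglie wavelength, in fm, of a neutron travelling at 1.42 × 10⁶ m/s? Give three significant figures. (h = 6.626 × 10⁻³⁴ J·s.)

p = mv = 1.675 × 10⁻²⁷ × 1.42 × 10⁶ = 2.379 × 10⁻²¹ kg·m/s.
λ = h/p = 6.626 × 10⁻³⁴ / 2.379 × 10⁻²¹ = 2.79 × 10⁻¹³ m = 279 fm.

λ = 279 fm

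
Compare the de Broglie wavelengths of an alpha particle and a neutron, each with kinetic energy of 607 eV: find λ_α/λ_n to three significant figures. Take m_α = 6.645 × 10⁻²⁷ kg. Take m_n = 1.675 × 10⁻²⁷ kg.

At fixed KE, p = √(2mKE) so λ = h/p ∝ 1/√m.
λ_α/λ_n = √(m_n/m_α) = √(1.675 × 10⁻²⁷/6.645 × 10⁻²⁷) = √(0.2521) = 0.502.

λ_α/λ_n = 0.502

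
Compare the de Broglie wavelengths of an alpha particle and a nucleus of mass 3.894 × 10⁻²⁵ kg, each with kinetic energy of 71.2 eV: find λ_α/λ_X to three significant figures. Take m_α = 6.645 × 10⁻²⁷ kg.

λ_α/λ_X = 7.66

At fixed KE, p = √(2mKE) so λ = h/p ∝ 1/√m.
λ_α/λ_X = √(m_X/m_α) = √(3.894 × 10⁻²⁵/6.645 × 10⁻²⁷) = √(58.60) = 7.66.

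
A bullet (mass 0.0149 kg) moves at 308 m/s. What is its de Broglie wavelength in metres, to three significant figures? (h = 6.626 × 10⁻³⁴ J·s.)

p = mv = 0.0149 × 308 = 4.589 kg·m/s.
λ = h/p = 6.626 × 10⁻³⁴ / 4.589 = 1.44 × 10⁻³⁴ m.

λ = 1.44 × 10⁻³⁴ m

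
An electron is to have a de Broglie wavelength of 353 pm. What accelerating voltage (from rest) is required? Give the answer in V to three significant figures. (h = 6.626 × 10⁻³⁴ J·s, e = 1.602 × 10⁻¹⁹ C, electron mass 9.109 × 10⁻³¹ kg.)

V = 12.1 V

p = h/λ = 6.626 × 10⁻³⁴ / 3.530 × 10⁻¹⁰ = 1.877 × 10⁻²⁴ kg·m/s.
KE = p²/(2m) = 1.934 × 10⁻¹⁸ J.
V = KE/e = 1.934 × 10⁻¹⁸ / (1.602 × 10⁻¹⁹) = 12.1 V.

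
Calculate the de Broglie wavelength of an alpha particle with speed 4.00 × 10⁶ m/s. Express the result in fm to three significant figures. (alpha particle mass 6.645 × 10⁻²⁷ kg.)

p = mv = 6.645 × 10⁻²⁷ × 4.00 × 10⁶ = 2.658 × 10⁻²⁰ kg·m/s.
λ = h/p = 6.626 × 10⁻³⁴ / 2.658 × 10⁻²⁰ = 2.49 × 10⁻¹⁴ m = 24.9 fm.

λ = 24.9 fm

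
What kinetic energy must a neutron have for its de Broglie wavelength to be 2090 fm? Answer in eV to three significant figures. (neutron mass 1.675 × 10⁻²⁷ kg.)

p = h/λ = 6.626 × 10⁻³⁴ / 2.090 × 10⁻¹² = 3.170 × 10⁻²² kg·m/s.
KE = p²/(2m) = (3.170 × 10⁻²²)² / (2 × 1.675 × 10⁻²⁷) = 3.000 × 10⁻¹⁷ J = 187 eV.

KE = 187 eV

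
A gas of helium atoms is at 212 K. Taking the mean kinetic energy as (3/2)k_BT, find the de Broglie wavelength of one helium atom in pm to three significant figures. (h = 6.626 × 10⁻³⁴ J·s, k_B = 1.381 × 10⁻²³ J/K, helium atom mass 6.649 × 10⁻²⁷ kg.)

KE = (3/2)k_BT = 1.5 × 1.381 × 10⁻²³ × 212 = 4.392 × 10⁻²¹ J.
p = √(2mKE) = √(2 × 6.649 × 10⁻²⁷ × 4.392 × 10⁻²¹) = 7.642 × 10⁻²⁴ kg·m/s.
λ = h/p = 8.67 × 10⁻¹¹ m = 86.7 pm.

λ = 86.7 pm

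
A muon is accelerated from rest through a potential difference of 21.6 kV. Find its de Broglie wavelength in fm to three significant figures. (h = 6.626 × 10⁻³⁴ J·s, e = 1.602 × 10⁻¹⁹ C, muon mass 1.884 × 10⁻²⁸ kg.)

λ = 580 fm

KE = eV = 1.602 × 10⁻¹⁹ × 2.160 × 10⁴ = 3.460 × 10⁻¹⁵ J.
p = √(2mKE) = √(2 × 1.884 × 10⁻²⁸ × 3.460 × 10⁻¹⁵) = 1.142 × 10⁻²¹ kg·m/s.
λ = h/p = 6.626 × 10⁻³⁴ / 1.142 × 10⁻²¹ = 5.80 × 10⁻¹³ m = 580 fm.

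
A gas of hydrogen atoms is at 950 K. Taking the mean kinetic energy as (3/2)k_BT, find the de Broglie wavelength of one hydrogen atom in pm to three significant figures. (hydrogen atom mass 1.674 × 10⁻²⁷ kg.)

KE = (3/2)k_BT = 1.5 × 1.381 × 10⁻²³ × 950 = 1.968 × 10⁻²⁰ J.
p = √(2mKE) = √(2 × 1.674 × 10⁻²⁷ × 1.968 × 10⁻²⁰) = 8.117 × 10⁻²⁴ kg·m/s.
λ = h/p = 8.16 × 10⁻¹¹ m = 81.6 pm.

λ = 81.6 pm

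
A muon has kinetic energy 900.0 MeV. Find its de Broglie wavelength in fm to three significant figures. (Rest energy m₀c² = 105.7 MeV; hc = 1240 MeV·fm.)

λ = 1.24 fm

Total energy E = KE + m₀c² = 900.0 + 105.7 = 1005.7 MeV.
(pc)² = E² − (m₀c²)² = (1005.7)² − (105.7)² = 1.000 × 10⁶ MeV², so pc = 1000 MeV.
λ = hc/(pc) = 1240 MeV·fm / 1000 MeV = 1.24 fm.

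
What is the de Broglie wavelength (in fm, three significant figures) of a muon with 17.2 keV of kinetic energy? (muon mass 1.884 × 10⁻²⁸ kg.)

λ = 650 fm

KE = 17.2 keV = 2.755 × 10⁻¹⁵ J.
p = √(2mKE) = √(2 × 1.884 × 10⁻²⁸ × 2.755 × 10⁻¹⁵) = 1.019 × 10⁻²¹ kg·m/s.
λ = h/p = 6.626 × 10⁻³⁴ / 1.019 × 10⁻²¹ = 6.50 × 10⁻¹³ m = 650 fm.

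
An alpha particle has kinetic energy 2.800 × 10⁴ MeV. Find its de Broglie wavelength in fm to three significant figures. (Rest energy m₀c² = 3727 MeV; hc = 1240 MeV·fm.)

λ = 0.0394 fm

Total energy E = KE + m₀c² = 2.800 × 10⁴ + 3727 = 31727 MeV.
(pc)² = E² − (m₀c²)² = (31727)² − (3727)² = 9.927 × 10⁸ MeV², so pc = 3.151 × 10⁴ MeV.
λ = hc/(pc) = 1240 MeV·fm / 3.151 × 10⁴ MeV = 0.0394 fm.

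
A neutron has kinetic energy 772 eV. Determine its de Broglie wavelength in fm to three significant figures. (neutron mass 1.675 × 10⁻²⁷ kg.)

λ = 1030 fm

KE = 772 eV = 1.237 × 10⁻¹⁶ J.
p = √(2mKE) = √(2 × 1.675 × 10⁻²⁷ × 1.237 × 10⁻¹⁶) = 6.437 × 10⁻²² kg·m/s.
λ = h/p = 6.626 × 10⁻³⁴ / 6.437 × 10⁻²² = 1.03 × 10⁻¹² m = 1030 fm.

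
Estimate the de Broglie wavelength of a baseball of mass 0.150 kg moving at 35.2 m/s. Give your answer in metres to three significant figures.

λ = 1.25 × 10⁻³⁴ m

p = mv = 0.150 × 35.2 = 5.280 kg·m/s.
λ = h/p = 6.626 × 10⁻³⁴ / 5.280 = 1.25 × 10⁻³⁴ m.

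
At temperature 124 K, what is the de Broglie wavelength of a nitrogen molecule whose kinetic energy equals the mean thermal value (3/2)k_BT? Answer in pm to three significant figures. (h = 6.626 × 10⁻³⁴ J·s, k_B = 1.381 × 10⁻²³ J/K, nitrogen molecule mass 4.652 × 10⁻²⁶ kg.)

KE = (3/2)k_BT = 1.5 × 1.381 × 10⁻²³ × 124 = 2.569 × 10⁻²¹ J.
p = √(2mKE) = √(2 × 4.652 × 10⁻²⁶ × 2.569 × 10⁻²¹) = 1.546 × 10⁻²³ kg·m/s.
λ = h/p = 4.29 × 10⁻¹¹ m = 42.9 pm.

λ = 42.9 pm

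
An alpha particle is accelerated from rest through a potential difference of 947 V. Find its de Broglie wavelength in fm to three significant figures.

λ = 330 fm

KE = 2eV = 2 × 1.602 × 10⁻¹⁹ × 947.0 = 3.034 × 10⁻¹⁶ J.
p = √(2mKE) = √(2 × 6.645 × 10⁻²⁷ × 3.034 × 10⁻¹⁶) = 2.008 × 10⁻²¹ kg·m/s.
λ = h/p = 6.626 × 10⁻³⁴ / 2.008 × 10⁻²¹ = 3.30 × 10⁻¹³ m = 330 fm.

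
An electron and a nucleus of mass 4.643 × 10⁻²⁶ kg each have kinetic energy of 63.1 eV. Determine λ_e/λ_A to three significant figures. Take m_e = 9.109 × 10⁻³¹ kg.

At fixed KE, p = √(2mKE) so λ = h/p ∝ 1/√m.
λ_e/λ_A = √(m_A/m_e) = √(4.643 × 10⁻²⁶/9.109 × 10⁻³¹) = √(5.097 × 10⁴) = 226.

λ_e/λ_A = 226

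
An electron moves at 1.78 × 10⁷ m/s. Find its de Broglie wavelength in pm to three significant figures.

λ = 40.9 pm

p = mv = 9.109 × 10⁻³¹ × 1.78 × 10⁷ = 1.621 × 10⁻²³ kg·m/s.
λ = h/p = 6.626 × 10⁻³⁴ / 1.621 × 10⁻²³ = 4.09 × 10⁻¹¹ m = 40.9 pm.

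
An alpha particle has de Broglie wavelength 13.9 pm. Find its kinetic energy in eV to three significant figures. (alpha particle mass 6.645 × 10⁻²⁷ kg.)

KE = 1.07 eV

p = h/λ = 6.626 × 10⁻³⁴ / 1.390 × 10⁻¹¹ = 4.767 × 10⁻²³ kg·m/s.
KE = p²/(2m) = (4.767 × 10⁻²³)² / (2 × 6.645 × 10⁻²⁷) = 1.710 × 10⁻¹⁹ J = 1.07 eV.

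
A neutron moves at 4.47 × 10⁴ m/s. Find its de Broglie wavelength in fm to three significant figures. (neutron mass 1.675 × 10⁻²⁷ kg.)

λ = 8850 fm

p = mv = 1.675 × 10⁻²⁷ × 4.47 × 10⁴ = 7.487 × 10⁻²³ kg·m/s.
λ = h/p = 6.626 × 10⁻³⁴ / 7.487 × 10⁻²³ = 8.85 × 10⁻¹² m = 8850 fm.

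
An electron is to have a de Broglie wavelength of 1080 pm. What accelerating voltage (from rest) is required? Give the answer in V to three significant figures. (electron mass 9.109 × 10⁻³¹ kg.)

p = h/λ = 6.626 × 10⁻³⁴ / 1.080 × 10⁻⁹ = 6.135 × 10⁻²⁵ kg·m/s.
KE = p²/(2m) = 2.066 × 10⁻¹⁹ J.
V = KE/e = 2.066 × 10⁻¹⁹ / (1.602 × 10⁻¹⁹) = 1.29 V.

V = 1.29 V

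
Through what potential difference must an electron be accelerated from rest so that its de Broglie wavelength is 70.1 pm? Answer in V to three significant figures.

V = 306 V

p = h/λ = 6.626 × 10⁻³⁴ / 7.010 × 10⁻¹¹ = 9.452 × 10⁻²⁴ kg·m/s.
KE = p²/(2m) = 4.904 × 10⁻¹⁷ J.
V = KE/e = 4.904 × 10⁻¹⁷ / (1.602 × 10⁻¹⁹) = 306 V.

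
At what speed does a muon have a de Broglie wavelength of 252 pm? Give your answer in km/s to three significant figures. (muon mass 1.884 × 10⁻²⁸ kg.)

v = 14.0 km/s

p = h/λ = 6.626 × 10⁻³⁴ / 2.520 × 10⁻¹⁰ = 2.629 × 10⁻²⁴ kg·m/s.
v = p/m = 2.629 × 10⁻²⁴ / 1.884 × 10⁻²⁸ = 1.40 × 10⁴ m/s = 14.0 km/s.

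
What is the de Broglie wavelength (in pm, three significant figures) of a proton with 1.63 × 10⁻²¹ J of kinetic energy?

λ = 284 pm

p = √(2mKE) = √(2 × 1.673 × 10⁻²⁷ × 1.630 × 10⁻²¹) = 2.335 × 10⁻²⁴ kg·m/s.
λ = h/p = 6.626 × 10⁻³⁴ / 2.335 × 10⁻²⁴ = 2.84 × 10⁻¹⁰ m = 284 pm.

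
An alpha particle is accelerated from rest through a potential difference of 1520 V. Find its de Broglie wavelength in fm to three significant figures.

KE = 2eV = 2 × 1.602 × 10⁻¹⁹ × 1520 = 4.870 × 10⁻¹⁶ J.
p = √(2mKE) = √(2 × 6.645 × 10⁻²⁷ × 4.870 × 10⁻¹⁶) = 2.544 × 10⁻²¹ kg·m/s.
λ = h/p = 6.626 × 10⁻³⁴ / 2.544 × 10⁻²¹ = 2.60 × 10⁻¹³ m = 260 fm.

λ = 260 fm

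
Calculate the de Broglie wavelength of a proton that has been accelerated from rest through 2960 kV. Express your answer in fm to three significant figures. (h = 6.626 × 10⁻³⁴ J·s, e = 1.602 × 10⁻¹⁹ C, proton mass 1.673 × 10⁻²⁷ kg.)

KE = eV = 1.602 × 10⁻¹⁹ × 2.960 × 10⁶ = 4.742 × 10⁻¹³ J.
p = √(2mKE) = √(2 × 1.673 × 10⁻²⁷ × 4.742 × 10⁻¹³) = 3.983 × 10⁻²⁰ kg·m/s.
λ = h/p = 6.626 × 10⁻³⁴ / 3.983 × 10⁻²⁰ = 1.66 × 10⁻¹⁴ m = 16.6 fm.

λ = 16.6 fm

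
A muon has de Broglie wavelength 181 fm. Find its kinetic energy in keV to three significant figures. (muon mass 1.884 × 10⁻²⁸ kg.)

p = h/λ = 6.626 × 10⁻³⁴ / 1.810 × 10⁻¹³ = 3.661 × 10⁻²¹ kg·m/s.
KE = p²/(2m) = (3.661 × 10⁻²¹)² / (2 × 1.884 × 10⁻²⁸) = 3.557 × 10⁻¹⁴ J = 222 keV.

KE = 222 keV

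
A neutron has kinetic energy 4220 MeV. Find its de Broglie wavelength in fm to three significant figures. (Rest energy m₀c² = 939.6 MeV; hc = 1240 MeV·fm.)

Total energy E = KE + m₀c² = 4220 + 939.6 = 5159.6 MeV.
(pc)² = E² − (m₀c²)² = (5159.6)² − (939.6)² = 2.574 × 10⁷ MeV², so pc = 5073 MeV.
λ = hc/(pc) = 1240 MeV·fm / 5073 MeV = 0.244 fm.

λ = 0.244 fm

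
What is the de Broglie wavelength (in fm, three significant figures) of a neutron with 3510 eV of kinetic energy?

λ = 483 fm

KE = 3510 eV = 5.623 × 10⁻¹⁶ J.
p = √(2mKE) = √(2 × 1.675 × 10⁻²⁷ × 5.623 × 10⁻¹⁶) = 1.372 × 10⁻²¹ kg·m/s.
λ = h/p = 6.626 × 10⁻³⁴ / 1.372 × 10⁻²¹ = 4.83 × 10⁻¹³ m = 483 fm.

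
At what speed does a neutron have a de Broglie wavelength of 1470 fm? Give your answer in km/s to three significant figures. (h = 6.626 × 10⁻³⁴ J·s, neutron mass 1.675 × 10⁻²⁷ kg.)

v = 269 km/s

p = h/λ = 6.626 × 10⁻³⁴ / 1.470 × 10⁻¹² = 4.507 × 10⁻²² kg·m/s.
v = p/m = 4.507 × 10⁻²² / 1.675 × 10⁻²⁷ = 2.69 × 10⁵ m/s = 269 km/s.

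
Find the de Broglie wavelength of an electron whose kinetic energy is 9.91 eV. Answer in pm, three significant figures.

λ = 390 pm

KE = 9.91 eV = 1.588 × 10⁻¹⁸ J.
p = √(2mKE) = √(2 × 9.109 × 10⁻³¹ × 1.588 × 10⁻¹⁸) = 1.701 × 10⁻²⁴ kg·m/s.
λ = h/p = 6.626 × 10⁻³⁴ / 1.701 × 10⁻²⁴ = 3.90 × 10⁻¹⁰ m = 390 pm.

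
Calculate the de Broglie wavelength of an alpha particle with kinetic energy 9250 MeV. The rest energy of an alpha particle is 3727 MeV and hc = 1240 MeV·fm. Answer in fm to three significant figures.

λ = 0.0998 fm

Total energy E = KE + m₀c² = 9250 + 3727 = 12977 MeV.
(pc)² = E² − (m₀c²)² = (12977)² − (3727)² = 1.545 × 10⁸ MeV², so pc = 1.243 × 10⁴ MeV.
λ = hc/(pc) = 1240 MeV·fm / 1.243 × 10⁴ MeV = 0.0998 fm.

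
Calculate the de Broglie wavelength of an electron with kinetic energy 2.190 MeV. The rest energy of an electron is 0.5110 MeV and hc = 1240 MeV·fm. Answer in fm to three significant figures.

λ = 468 fm

Total energy E = KE + m₀c² = 2.190 + 0.5110 = 2.7010 MeV.
(pc)² = E² − (m₀c²)² = (2.7010)² − (0.5110)² = 7.034 MeV², so pc = 2.652 MeV.
λ = hc/(pc) = 1240 MeV·fm / 2.652 MeV = 468 fm.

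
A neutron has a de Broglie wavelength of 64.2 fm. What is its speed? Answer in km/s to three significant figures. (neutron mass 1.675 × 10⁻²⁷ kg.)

v = 6160 km/s

p = h/λ = 6.626 × 10⁻³⁴ / 6.420 × 10⁻¹⁴ = 1.032 × 10⁻²⁰ kg·m/s.
v = p/m = 1.032 × 10⁻²⁰ / 1.675 × 10⁻²⁷ = 6.16 × 10⁶ m/s = 6160 km/s.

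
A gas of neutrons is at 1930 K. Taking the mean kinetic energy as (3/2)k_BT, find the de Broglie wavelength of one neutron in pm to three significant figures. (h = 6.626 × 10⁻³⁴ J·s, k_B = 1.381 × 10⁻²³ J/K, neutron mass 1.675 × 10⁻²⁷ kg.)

KE = (3/2)k_BT = 1.5 × 1.381 × 10⁻²³ × 1930 = 3.998 × 10⁻²⁰ J.
p = √(2mKE) = √(2 × 1.675 × 10⁻²⁷ × 3.998 × 10⁻²⁰) = 1.157 × 10⁻²³ kg·m/s.
λ = h/p = 5.73 × 10⁻¹¹ m = 57.3 pm.

λ = 57.3 pm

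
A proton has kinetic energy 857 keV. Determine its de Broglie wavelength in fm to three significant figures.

λ = 30.9 fm

KE = 857 keV = 1.373 × 10⁻¹³ J.
p = √(2mKE) = √(2 × 1.673 × 10⁻²⁷ × 1.373 × 10⁻¹³) = 2.143 × 10⁻²⁰ kg·m/s.
λ = h/p = 6.626 × 10⁻³⁴ / 2.143 × 10⁻²⁰ = 3.09 × 10⁻¹⁴ m = 30.9 fm.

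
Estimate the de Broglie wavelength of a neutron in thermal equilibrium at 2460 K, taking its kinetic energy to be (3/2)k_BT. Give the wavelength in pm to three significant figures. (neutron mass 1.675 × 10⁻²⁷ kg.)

λ = 50.7 pm

KE = (3/2)k_BT = 1.5 × 1.381 × 10⁻²³ × 2460 = 5.096 × 10⁻²⁰ J.
p = √(2mKE) = √(2 × 1.675 × 10⁻²⁷ × 5.096 × 10⁻²⁰) = 1.307 × 10⁻²³ kg·m/s.
λ = h/p = 5.07 × 10⁻¹¹ m = 50.7 pm.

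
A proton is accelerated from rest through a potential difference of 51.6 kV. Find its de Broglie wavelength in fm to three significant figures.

λ = 126 fm

KE = eV = 1.602 × 10⁻¹⁹ × 5.160 × 10⁴ = 8.266 × 10⁻¹⁵ J.
p = √(2mKE) = √(2 × 1.673 × 10⁻²⁷ × 8.266 × 10⁻¹⁵) = 5.259 × 10⁻²¹ kg·m/s.
λ = h/p = 6.626 × 10⁻³⁴ / 5.259 × 10⁻²¹ = 1.26 × 10⁻¹³ m = 126 fm.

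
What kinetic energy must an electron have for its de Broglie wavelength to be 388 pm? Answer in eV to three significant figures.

KE = 9.99 eV

p = h/λ = 6.626 × 10⁻³⁴ / 3.880 × 10⁻¹⁰ = 1.708 × 10⁻²⁴ kg·m/s.
KE = p²/(2m) = (1.708 × 10⁻²⁴)² / (2 × 9.109 × 10⁻³¹) = 1.601 × 10⁻¹⁸ J = 9.99 eV.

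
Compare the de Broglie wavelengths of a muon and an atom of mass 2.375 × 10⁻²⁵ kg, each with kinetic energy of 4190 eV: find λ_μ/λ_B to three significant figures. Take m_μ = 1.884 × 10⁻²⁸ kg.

At fixed KE, p = √(2mKE) so λ = h/p ∝ 1/√m.
λ_μ/λ_B = √(m_B/m_μ) = √(2.375 × 10⁻²⁵/1.884 × 10⁻²⁸) = √(1261) = 35.5.

λ_μ/λ_B = 35.5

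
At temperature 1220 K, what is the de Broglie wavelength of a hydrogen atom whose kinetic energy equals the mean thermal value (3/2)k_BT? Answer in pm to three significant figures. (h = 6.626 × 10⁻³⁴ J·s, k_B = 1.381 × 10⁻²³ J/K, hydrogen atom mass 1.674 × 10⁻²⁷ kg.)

λ = 72.0 pm

KE = (3/2)k_BT = 1.5 × 1.381 × 10⁻²³ × 1220 = 2.527 × 10⁻²⁰ J.
p = √(2mKE) = √(2 × 1.674 × 10⁻²⁷ × 2.527 × 10⁻²⁰) = 9.198 × 10⁻²⁴ kg·m/s.
λ = h/p = 7.20 × 10⁻¹¹ m = 72.0 pm.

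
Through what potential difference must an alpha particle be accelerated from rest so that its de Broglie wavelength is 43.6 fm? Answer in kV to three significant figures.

p = h/λ = 6.626 × 10⁻³⁴ / 4.360 × 10⁻¹⁴ = 1.520 × 10⁻²⁰ kg·m/s.
KE = p²/(2m) = 1.738 × 10⁻¹⁴ J.
V = KE/2e = 1.738 × 10⁻¹⁴ / (2 × 1.602 × 10⁻¹⁹) = 54.2 kV.

V = 54.2 kV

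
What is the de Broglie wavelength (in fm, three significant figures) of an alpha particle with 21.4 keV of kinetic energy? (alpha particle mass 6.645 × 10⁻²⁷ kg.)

KE = 21.4 keV = 3.428 × 10⁻¹⁵ J.
p = √(2mKE) = √(2 × 6.645 × 10⁻²⁷ × 3.428 × 10⁻¹⁵) = 6.750 × 10⁻²¹ kg·m/s.
λ = h/p = 6.626 × 10⁻³⁴ / 6.750 × 10⁻²¹ = 9.82 × 10⁻¹⁴ m = 98.2 fm.

λ = 98.2 fm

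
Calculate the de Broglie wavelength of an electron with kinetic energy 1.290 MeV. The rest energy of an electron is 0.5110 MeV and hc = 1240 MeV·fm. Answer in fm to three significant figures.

λ = 718 fm

Total energy E = KE + m₀c² = 1.290 + 0.5110 = 1.8010 MeV.
(pc)² = E² − (m₀c²)² = (1.8010)² − (0.5110)² = 2.982 MeV², so pc = 1.727 MeV.
λ = hc/(pc) = 1240 MeV·fm / 1.727 MeV = 718 fm.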